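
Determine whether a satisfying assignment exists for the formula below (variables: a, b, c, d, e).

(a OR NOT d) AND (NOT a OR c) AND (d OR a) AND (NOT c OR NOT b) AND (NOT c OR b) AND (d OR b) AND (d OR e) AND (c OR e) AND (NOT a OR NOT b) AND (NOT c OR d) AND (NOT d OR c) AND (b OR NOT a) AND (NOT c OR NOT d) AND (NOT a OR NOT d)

No, unsatisfiable

Try a = true.
Unit clause (c) forces c = true.
Unit clause (NOT b) forces b = false.
Now (b) is unsatisfied and unit — conflict.
Undo a and try a = false.
Unit clause (NOT d) forces d = false.
Now (d) is unsatisfied and unit — conflict.
Neither a = true nor a = false works.
No assignment satisfies every clause.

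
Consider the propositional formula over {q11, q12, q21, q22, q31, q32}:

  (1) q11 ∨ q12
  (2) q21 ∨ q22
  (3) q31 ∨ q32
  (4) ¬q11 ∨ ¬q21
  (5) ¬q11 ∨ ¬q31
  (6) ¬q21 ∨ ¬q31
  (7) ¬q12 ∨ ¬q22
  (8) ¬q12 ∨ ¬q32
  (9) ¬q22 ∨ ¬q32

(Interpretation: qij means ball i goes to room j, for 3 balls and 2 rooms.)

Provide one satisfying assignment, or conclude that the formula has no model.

Branch on q11: set q11 = True.
Unit clause (¬q21) forces q21 = False.
Unit clause (q22) forces q22 = True.
Unit clause (¬q31) forces q31 = False.
Unit clause (q32) forces q32 = True.
But (¬q32) is also a unit clause — contradiction.
Undo q11 and try q11 = False.
Unit clause (q12) forces q12 = True.
Unit clause (¬q22) forces q22 = False.
Unit clause (q21) forces q21 = True.
Unit clause (¬q31) forces q31 = False.
Unit clause (q32) forces q32 = True.
But (¬q32) is also a unit clause — contradiction.
Neither q11 = True nor q11 = False works.

UNSATISFIABLE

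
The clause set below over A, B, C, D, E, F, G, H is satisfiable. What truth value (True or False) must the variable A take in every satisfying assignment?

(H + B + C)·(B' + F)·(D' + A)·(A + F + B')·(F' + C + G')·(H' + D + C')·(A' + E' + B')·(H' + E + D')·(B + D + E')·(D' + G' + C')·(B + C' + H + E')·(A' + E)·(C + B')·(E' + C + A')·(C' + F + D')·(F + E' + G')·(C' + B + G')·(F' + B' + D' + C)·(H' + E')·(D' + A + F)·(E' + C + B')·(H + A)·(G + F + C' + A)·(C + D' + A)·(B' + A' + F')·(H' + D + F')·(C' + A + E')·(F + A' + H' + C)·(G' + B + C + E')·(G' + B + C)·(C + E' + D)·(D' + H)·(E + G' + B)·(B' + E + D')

False

Suppose A = 1.
Unit clause (E) forces E = 1.
Unit clause (B') forces B = 0.
Unit clause (D) forces D = 1.
Unit clause (C) forces C = 1.
Unit clause (G') forces G = 0.
Unit clause (H) forces H = 1.
But (H') is also a unit clause — contradiction.
So every satisfying assignment has A = False.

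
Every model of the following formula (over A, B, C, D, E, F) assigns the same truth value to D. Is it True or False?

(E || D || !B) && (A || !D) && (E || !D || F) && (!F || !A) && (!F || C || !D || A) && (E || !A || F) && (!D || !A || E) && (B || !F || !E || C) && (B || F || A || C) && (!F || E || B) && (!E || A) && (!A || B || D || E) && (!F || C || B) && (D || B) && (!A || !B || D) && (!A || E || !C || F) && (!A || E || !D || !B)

True

Suppose D = false.
Unit clause (B) forces B = true.
Unit clause (E) forces E = true.
Unit clause (A) forces A = true.
Now (!A) is unsatisfied and unit — conflict.
So every satisfying assignment has D = True.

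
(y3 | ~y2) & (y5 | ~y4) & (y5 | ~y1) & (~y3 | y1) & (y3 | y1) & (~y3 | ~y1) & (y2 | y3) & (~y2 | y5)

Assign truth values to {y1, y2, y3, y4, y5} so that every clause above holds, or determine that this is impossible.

UNSATISFIABLE

Case y3 = 1:
From the singleton clause (y1), y1 = 1.
Now (~y1) is unsatisfied and unit — conflict.
Backtrack on y3: now try y3 = 0.
From the singleton clause (~y2), y2 = 0.
Now (y2) is unsatisfied and unit — conflict.
Neither y3 = 1 nor y3 = 0 works.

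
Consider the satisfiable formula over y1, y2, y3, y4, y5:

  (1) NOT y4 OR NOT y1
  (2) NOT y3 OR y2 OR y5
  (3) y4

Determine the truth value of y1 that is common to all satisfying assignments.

Suppose y1 = true.
The clause (NOT y4) is unit, so y4 = false.
Now (y4) is unsatisfied and unit — conflict.
So every satisfying assignment has y1 = False.

False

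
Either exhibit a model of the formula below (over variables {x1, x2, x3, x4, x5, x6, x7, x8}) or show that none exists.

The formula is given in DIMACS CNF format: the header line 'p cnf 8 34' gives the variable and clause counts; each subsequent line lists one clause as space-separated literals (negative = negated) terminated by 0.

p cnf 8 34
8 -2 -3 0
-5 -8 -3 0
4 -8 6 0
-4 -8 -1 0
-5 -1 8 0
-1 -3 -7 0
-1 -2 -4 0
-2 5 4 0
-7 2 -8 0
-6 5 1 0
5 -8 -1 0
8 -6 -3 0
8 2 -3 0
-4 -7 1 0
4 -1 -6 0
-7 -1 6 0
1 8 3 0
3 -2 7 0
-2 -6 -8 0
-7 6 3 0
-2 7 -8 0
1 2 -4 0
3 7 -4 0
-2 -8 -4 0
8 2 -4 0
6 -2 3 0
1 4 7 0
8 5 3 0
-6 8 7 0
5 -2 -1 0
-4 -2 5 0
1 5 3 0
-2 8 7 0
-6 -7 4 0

UNSATISFIABLE

Suppose x8 = True.
Suppose x5 = False.
(¬x1) alone gives x1 = False.
(¬x6) alone gives x6 = False.
(x4) alone gives x4 = True.
(¬x7) alone gives x7 = False.
(¬x2) alone gives x2 = False.
Now (x2) is unsatisfied and unit — conflict.
So x5 must be the other value — set x5 = True.
(¬x3) alone gives x3 = False.
Suppose x4 = True.
(¬x1) alone gives x1 = False.
(¬x7) alone gives x7 = False.
Now (x7) is unsatisfied and unit — conflict.
So x4 must be the other value — set x4 = False.
(x6) alone gives x6 = True.
(¬x1) alone gives x1 = False.
(¬x2) alone gives x2 = False.
(¬x7) alone gives x7 = False.
Now (x7) is unsatisfied and unit — conflict.
Neither x4 = True nor x4 = False works.
Neither x5 = True nor x5 = False works.
So x8 must be the other value — set x8 = False.
Suppose x2 = False.
(¬x3) alone gives x3 = False.
(x1) alone gives x1 = True.
(¬x5) alone gives x5 = False.
Now (x5) is unsatisfied and unit — conflict.
So x2 must be the other value — set x2 = True.
(¬x3) alone gives x3 = False.
(x1) alone gives x1 = True.
(¬x5) alone gives x5 = False.
Now (x5) is unsatisfied and unit — conflict.
Neither x2 = True nor x2 = False works.
Neither x8 = True nor x8 = False works.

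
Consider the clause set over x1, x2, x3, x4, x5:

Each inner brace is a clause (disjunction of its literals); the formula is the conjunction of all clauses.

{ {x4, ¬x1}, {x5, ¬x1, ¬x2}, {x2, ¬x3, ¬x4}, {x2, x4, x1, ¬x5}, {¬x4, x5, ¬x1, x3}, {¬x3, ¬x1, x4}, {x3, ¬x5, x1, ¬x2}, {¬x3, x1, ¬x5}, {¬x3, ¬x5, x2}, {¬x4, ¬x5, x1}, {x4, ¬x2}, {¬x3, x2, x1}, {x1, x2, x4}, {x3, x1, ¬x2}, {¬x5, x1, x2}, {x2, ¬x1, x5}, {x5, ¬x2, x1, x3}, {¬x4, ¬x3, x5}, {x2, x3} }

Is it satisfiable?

Yes

Suppose x4 = True.
Suppose x2 = True.
Suppose x5 = True.
From the singleton clause (x1), x1 = True.
No clause remains; x3 is free.
A satisfying assignment: x1: True,  x2: True,  x3: True,  x4: True,  x5: True.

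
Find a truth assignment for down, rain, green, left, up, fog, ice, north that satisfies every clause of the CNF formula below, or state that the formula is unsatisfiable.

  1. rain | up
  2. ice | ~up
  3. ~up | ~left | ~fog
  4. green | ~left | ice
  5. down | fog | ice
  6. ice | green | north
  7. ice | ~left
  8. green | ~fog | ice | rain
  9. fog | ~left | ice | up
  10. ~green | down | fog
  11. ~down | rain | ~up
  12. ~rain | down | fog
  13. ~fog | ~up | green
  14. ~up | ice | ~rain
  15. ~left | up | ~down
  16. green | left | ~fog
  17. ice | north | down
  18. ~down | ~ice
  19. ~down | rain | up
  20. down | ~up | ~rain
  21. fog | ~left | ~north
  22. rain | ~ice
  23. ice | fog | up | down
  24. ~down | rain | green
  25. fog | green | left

Case rain = 1:
Case ice = 1:
The clause (~down) is unit, so down = 0.
The clause (fog) is unit, so fog = 1.
The clause (~up) is unit, so up = 0.
Case green = 1:
All clauses hold; left, north can take either value.

down ↦ 0; rain ↦ 1; green ↦ 1; left ↦ 1; up ↦ 0; fog ↦ 1; ice ↦ 1; north ↦ 0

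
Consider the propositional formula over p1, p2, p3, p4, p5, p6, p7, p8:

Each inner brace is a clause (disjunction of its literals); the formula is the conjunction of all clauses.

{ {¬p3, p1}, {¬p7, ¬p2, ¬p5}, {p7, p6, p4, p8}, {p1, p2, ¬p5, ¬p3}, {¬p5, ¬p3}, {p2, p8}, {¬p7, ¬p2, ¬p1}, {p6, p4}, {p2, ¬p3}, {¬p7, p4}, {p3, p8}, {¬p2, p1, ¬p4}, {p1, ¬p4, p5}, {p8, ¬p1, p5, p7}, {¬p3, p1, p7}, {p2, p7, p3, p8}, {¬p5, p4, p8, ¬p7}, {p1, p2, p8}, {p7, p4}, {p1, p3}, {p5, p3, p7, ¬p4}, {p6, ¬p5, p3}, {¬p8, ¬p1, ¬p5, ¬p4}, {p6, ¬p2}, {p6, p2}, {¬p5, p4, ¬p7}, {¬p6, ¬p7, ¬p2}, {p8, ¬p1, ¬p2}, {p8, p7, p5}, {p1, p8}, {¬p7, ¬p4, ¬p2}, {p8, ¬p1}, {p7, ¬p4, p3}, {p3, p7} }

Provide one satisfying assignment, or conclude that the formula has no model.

Branch on p3: set p3 = True.
Unit clause (p1) forces p1 = True.
Unit clause (¬p5) forces p5 = False.
Unit clause (p2) forces p2 = True.
Unit clause (¬p7) forces p7 = False.
Unit clause (p8) forces p8 = True.
Unit clause (p4) forces p4 = True.
Unit clause (p6) forces p6 = True.
Every clause now holds.

p1=True,  p2=True,  p3=True,  p4=True,  p5=False,  p6=True,  p7=False,  p8=True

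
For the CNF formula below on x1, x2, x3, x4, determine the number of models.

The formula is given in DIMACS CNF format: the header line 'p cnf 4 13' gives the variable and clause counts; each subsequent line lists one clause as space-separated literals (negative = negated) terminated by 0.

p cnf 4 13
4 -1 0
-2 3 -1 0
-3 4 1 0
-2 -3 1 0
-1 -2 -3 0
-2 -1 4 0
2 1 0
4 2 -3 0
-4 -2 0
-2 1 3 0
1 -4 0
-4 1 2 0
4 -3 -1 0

There are 2^4 = 16 truth assignments over (x1, x2, x3, x4).
Check each against the 13 clauses (columns in the order x1, x2, x3, x4):
  F F F F  ✗ fails (x2 ∨ x1)
  F F F T  ✗ fails (x2 ∨ x1)
  F F T F  ✗ fails (¬x3 ∨ x4 ∨ x1)
  F F T T  ✗ fails (x2 ∨ x1)
  F T F F  ✗ fails (¬x2 ∨ x1 ∨ x3)
  F T F T  ✗ fails (¬x4 ∨ ¬x2)
  F T T F  ✗ fails (¬x3 ∨ x4 ∨ x1)
  F T T T  ✗ fails (¬x2 ∨ ¬x3 ∨ x1)
  T F F F  ✗ fails (x4 ∨ ¬x1)
  T F F T  ✓ satisfies all
  T F T F  ✗ fails (x4 ∨ ¬x1)
  T F T T  ✓ satisfies all
  T T F F  ✗ fails (x4 ∨ ¬x1)
  T T F T  ✗ fails (¬x2 ∨ x3 ∨ ¬x1)
  T T T F  ✗ fails (x4 ∨ ¬x1)
  T T T T  ✗ fails (¬x1 ∨ ¬x2 ∨ ¬x3)
2 of the 16 rows are models.

2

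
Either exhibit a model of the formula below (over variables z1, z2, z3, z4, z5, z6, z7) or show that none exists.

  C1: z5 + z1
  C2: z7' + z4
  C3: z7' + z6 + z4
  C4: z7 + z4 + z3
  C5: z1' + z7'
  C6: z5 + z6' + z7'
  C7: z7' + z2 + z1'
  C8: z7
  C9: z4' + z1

Unit clause (z7) forces z7 = 1.
Unit clause (z4) forces z4 = 1.
Unit clause (z1') forces z1 = 0.
That conflicts with the unit clause (z1).

UNSATISFIABLE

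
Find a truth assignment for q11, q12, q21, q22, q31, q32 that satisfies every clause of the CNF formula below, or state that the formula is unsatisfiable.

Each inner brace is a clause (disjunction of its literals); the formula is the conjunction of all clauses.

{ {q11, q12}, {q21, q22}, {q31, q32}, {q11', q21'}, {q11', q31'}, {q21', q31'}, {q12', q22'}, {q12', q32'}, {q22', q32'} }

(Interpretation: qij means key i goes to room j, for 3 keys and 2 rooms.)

Branch on q11: set q11 = 1.
From the singleton clause (q21'), q21 = 0.
From the singleton clause (q22), q22 = 1.
From the singleton clause (q31'), q31 = 0.
From the singleton clause (q32), q32 = 1.
That conflicts with the unit clause (q32').
That branch fails; take q11 = 0 instead.
From the singleton clause (q12), q12 = 1.
From the singleton clause (q22'), q22 = 0.
From the singleton clause (q21), q21 = 1.
From the singleton clause (q31'), q31 = 0.
From the singleton clause (q32), q32 = 1.
That conflicts with the unit clause (q32').
Both values of q11 lead to a conflict.

UNSATISFIABLE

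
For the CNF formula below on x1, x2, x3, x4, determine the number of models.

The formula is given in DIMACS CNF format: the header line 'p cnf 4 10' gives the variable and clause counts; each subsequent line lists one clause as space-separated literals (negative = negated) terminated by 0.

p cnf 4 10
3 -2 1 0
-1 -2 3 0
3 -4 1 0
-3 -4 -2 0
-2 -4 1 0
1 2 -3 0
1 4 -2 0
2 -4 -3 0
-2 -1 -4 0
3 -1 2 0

3

There are 2^4 = 16 truth assignments over (x1, x2, x3, x4).
Check each against the 10 clauses (columns in the order x1, x2, x3, x4):
  F F F F  ✓ satisfies all
  F F F T  ✗ fails (x3 ∨ ¬x4 ∨ x1)
  F F T F  ✗ fails (x1 ∨ x2 ∨ ¬x3)
  F F T T  ✗ fails (x1 ∨ x2 ∨ ¬x3)
  F T F F  ✗ fails (x3 ∨ ¬x2 ∨ x1)
  F T F T  ✗ fails (x3 ∨ ¬x2 ∨ x1)
  F T T F  ✗ fails (x1 ∨ x4 ∨ ¬x2)
  F T T T  ✗ fails (¬x3 ∨ ¬x4 ∨ ¬x2)
  T F F F  ✗ fails (x3 ∨ ¬x1 ∨ x2)
  T F F T  ✗ fails (x3 ∨ ¬x1 ∨ x2)
  T F T F  ✓ satisfies all
  T F T T  ✗ fails (x2 ∨ ¬x4 ∨ ¬x3)
  T T F F  ✗ fails (¬x1 ∨ ¬x2 ∨ x3)
  T T F T  ✗ fails (¬x1 ∨ ¬x2 ∨ x3)
  T T T F  ✓ satisfies all
  T T T T  ✗ fails (¬x3 ∨ ¬x4 ∨ ¬x2)
3 of the 16 rows are models.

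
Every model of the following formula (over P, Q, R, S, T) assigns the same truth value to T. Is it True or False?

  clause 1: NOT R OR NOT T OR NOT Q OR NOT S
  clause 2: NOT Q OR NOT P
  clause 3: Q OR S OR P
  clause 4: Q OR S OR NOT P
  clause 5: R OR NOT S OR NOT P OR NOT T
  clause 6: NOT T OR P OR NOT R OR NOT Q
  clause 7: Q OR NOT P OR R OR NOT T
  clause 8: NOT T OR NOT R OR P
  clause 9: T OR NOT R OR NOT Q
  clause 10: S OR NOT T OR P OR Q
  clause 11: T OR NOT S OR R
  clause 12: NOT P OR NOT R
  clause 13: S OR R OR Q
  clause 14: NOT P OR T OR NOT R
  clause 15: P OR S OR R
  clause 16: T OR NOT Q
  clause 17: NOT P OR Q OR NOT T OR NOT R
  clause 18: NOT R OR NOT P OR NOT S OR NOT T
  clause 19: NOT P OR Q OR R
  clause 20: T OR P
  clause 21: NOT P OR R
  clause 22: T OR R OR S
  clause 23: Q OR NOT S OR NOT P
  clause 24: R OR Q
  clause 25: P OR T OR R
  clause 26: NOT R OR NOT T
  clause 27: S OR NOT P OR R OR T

Suppose T = false.
(NOT Q) alone gives Q = false.
(P) alone gives P = true.
(S) alone gives S = true.
But (NOT S) is also a unit clause — contradiction.
So every satisfying assignment has T = True.

True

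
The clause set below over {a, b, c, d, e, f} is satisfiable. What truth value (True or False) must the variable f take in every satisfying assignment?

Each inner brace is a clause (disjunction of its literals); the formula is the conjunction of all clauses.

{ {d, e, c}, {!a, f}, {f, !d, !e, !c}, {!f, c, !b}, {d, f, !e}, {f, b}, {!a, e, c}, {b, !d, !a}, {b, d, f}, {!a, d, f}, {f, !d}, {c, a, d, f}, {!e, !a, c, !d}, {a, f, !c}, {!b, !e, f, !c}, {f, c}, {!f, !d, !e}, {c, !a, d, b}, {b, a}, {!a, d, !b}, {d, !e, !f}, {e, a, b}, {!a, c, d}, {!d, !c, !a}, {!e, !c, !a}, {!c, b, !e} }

True

Suppose f = false.
Unit clause (!a) forces a = false.
Unit clause (b) forces b = true.
Unit clause (!d) forces d = false.
Unit clause (!e) forces e = false.
Unit clause (c) forces c = true.
Now (!c) is unsatisfied and unit — conflict.
So every satisfying assignment has f = True.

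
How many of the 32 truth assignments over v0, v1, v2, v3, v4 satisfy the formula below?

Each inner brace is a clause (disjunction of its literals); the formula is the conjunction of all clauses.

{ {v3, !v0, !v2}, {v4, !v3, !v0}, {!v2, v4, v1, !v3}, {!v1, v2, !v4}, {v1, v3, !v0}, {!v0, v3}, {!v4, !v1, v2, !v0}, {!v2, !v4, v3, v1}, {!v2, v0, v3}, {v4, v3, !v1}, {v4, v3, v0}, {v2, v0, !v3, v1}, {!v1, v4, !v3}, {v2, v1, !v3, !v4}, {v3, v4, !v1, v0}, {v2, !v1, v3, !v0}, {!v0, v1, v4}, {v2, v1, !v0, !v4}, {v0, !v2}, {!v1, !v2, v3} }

There are 2^5 = 32 truth assignments over (v0, v1, v2, v3, v4).
Split on v3. With v3 = true, the clauses containing v3 are satisfied and !v3 drops from the rest; 2 of the 2^4 = 16 assignments to the other variables satisfy what remains.
With v3 = false, by the same count on the reduced clause set, 1 assignment works.
Total: 2 + 1 = 3.

3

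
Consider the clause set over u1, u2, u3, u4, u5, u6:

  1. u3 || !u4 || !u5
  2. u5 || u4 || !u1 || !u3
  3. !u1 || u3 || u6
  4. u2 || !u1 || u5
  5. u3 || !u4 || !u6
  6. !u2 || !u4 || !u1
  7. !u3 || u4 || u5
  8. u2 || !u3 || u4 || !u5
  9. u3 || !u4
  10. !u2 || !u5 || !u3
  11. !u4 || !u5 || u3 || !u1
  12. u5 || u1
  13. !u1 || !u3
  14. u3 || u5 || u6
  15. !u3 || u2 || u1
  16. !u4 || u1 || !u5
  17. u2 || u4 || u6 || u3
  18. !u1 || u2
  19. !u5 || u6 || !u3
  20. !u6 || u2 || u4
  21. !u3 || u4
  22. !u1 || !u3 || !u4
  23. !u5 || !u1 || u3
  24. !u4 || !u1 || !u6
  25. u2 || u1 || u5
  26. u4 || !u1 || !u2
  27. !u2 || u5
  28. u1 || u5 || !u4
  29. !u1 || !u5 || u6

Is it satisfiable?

Branch on u3: set u3 = false.
(!u4) alone gives u4 = false.
Branch on u1: set u1 = false.
(u5) alone gives u5 = true.
Branch on u2: set u2 = true.
Every clause is now satisfied; u6 is unconstrained.
A satisfying assignment: u1 ↦ false; u2 ↦ true; u3 ↦ false; u4 ↦ false; u5 ↦ true; u6 ↦ true.

Yes, satisfiable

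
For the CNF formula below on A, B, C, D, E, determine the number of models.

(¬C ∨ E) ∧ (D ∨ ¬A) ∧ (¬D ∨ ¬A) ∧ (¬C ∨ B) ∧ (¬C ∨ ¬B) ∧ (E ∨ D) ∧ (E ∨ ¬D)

There are 2^5 = 32 truth assignments over (A, B, C, D, E).
Split on E. With E = True, the clauses containing E are satisfied and ¬E drops from the rest; 4 of the 2^4 = 16 assignments to the other variables satisfy what remains.
With E = False, by the same count on the reduced clause set, 0 assignments work.
Total: 4 + 0 = 4.

4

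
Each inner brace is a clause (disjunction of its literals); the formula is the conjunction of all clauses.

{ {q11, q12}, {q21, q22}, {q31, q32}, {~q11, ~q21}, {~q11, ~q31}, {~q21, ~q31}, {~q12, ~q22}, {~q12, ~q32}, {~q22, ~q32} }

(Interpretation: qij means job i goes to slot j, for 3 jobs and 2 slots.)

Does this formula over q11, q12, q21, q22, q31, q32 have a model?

Case q11 = 1:
Unit clause (~q21) forces q21 = 0.
Unit clause (q22) forces q22 = 1.
Unit clause (~q31) forces q31 = 0.
Unit clause (q32) forces q32 = 1.
But (~q32) is also a unit clause — contradiction.
So q11 must be the other value — set q11 = 0.
Unit clause (q12) forces q12 = 1.
Unit clause (~q22) forces q22 = 0.
Unit clause (q21) forces q21 = 1.
Unit clause (~q31) forces q31 = 0.
Unit clause (q32) forces q32 = 1.
But (~q32) is also a unit clause — contradiction.
Neither q11 = 1 nor q11 = 0 works.
No assignment satisfies every clause.

No, unsatisfiable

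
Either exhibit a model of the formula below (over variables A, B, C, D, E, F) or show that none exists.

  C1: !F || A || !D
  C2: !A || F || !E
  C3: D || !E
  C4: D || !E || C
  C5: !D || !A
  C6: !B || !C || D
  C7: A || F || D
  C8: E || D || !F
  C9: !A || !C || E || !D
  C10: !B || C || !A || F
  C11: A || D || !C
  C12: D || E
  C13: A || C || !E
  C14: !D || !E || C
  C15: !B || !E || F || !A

A: false,  B: false,  C: true,  D: true,  E: false,  F: false

Case D = true:
Unit clause (!A) forces A = false.
Unit clause (!F) forces F = false.
Case C = true:
Every clause is now satisfied; B, E are unconstrained.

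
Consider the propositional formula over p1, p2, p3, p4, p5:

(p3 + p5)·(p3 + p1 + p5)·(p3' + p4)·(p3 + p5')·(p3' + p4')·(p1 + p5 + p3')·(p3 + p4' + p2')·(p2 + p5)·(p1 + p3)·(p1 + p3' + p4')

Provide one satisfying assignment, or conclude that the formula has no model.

Try p3 = 1.
(p4) alone gives p4 = 1.
That conflicts with the unit clause (p4').
Backtrack on p3: now try p3 = 0.
(p5) alone gives p5 = 1.
That conflicts with the unit clause (p5').
Either choice for p3 ends in contradiction.

UNSATISFIABLE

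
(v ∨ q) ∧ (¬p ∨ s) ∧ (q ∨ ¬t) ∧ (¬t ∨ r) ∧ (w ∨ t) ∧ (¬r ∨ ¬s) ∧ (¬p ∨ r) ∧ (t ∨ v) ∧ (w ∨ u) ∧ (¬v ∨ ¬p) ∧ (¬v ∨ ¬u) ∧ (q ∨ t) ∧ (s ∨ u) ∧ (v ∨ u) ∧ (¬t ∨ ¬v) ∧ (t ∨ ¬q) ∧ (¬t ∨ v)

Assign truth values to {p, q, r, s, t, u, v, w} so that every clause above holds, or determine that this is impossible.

Branch on v: set v = True.
From the singleton clause (¬p), p = False.
From the singleton clause (¬u), u = False.
From the singleton clause (w), w = True.
From the singleton clause (s), s = True.
From the singleton clause (¬r), r = False.
From the singleton clause (¬t), t = False.
From the singleton clause (q), q = True.
But (¬q) is also a unit clause — contradiction.
Backtrack on v: now try v = False.
From the singleton clause (q), q = True.
From the singleton clause (t), t = True.
But (¬t) is also a unit clause — contradiction.
Either choice for v ends in contradiction.

UNSATISFIABLE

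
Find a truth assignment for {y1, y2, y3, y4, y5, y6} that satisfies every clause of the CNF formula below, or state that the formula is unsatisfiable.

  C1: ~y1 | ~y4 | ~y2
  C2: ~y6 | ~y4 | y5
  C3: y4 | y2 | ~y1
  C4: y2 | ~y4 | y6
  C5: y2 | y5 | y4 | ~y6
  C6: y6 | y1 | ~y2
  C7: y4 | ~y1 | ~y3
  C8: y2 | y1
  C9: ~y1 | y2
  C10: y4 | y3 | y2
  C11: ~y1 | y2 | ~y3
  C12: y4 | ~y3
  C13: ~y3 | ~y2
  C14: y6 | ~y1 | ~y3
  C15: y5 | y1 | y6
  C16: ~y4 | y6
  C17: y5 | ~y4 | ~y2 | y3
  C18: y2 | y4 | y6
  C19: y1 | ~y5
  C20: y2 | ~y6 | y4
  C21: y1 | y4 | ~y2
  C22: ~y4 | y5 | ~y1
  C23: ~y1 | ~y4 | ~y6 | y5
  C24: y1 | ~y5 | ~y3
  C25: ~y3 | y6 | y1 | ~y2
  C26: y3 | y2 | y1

y1: 1; y2: 1; y3: 0; y4: 0; y5: 1; y6: 0

Try y2 = 1.
(~y3) alone gives y3 = 0.
Try y1 = 1.
(~y4) alone gives y4 = 0.
Every clause is now satisfied; y5, y6 are unconstrained.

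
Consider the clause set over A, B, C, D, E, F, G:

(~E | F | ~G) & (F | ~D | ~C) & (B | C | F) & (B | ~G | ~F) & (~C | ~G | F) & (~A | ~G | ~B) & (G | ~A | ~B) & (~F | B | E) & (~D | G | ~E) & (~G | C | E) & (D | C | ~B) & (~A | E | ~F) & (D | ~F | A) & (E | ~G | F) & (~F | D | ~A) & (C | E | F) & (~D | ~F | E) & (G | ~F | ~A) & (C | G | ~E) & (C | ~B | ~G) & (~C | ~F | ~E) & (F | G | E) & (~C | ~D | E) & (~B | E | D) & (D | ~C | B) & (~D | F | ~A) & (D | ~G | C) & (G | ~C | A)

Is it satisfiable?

Unsatisfiable

Branch on E: set E = 0.
Branch on F: set F = 0.
(~G) alone gives G = 0.
That conflicts with the unit clause (G).
Backtrack on F: now try F = 1.
(B) alone gives B = 1.
(~A) alone gives A = 0.
(D) alone gives D = 1.
That conflicts with the unit clause (~D).
Neither F = 1 nor F = 0 works.
Backtrack on E: now try E = 1.
Branch on F: set F = 1.
(~C) alone gives C = 0.
(G) alone gives G = 1.
(B) alone gives B = 1.
That conflicts with the unit clause (~B).
Backtrack on F: now try F = 0.
(~G) alone gives G = 0.
(~D) alone gives D = 0.
(C) alone gives C = 1.
(B) alone gives B = 1.
(~A) alone gives A = 0.
That conflicts with the unit clause (A).
Neither F = 1 nor F = 0 works.
Neither E = 1 nor E = 0 works.
No assignment satisfies every clause.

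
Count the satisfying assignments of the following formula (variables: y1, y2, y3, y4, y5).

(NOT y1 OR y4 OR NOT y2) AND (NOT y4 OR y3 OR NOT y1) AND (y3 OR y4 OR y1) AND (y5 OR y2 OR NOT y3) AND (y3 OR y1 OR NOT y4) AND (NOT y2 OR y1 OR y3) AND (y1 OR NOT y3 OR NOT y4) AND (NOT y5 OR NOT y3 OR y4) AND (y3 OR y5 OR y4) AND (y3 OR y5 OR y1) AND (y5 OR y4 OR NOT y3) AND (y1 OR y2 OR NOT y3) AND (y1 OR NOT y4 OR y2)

4

There are 2^5 = 32 truth assignments over (y1, y2, y3, y4, y5).
Split on y3. With y3 = true, the clauses containing y3 are satisfied and NOT y3 drops from the rest; 3 of the 2^4 = 16 assignments to the other variables satisfy what remains.
With y3 = false, by the same count on the reduced clause set, 1 assignment works.
Total: 3 + 1 = 4.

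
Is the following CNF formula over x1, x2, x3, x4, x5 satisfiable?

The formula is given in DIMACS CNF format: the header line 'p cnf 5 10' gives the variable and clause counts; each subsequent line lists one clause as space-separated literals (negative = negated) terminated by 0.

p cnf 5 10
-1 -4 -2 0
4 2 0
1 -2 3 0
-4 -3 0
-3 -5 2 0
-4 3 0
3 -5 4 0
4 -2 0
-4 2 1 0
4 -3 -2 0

Suppose x4 = True.
Unit clause (¬x3) forces x3 = False.
Now (x3) is unsatisfied and unit — conflict.
Backtrack on x4: now try x4 = False.
Unit clause (x2) forces x2 = True.
Now (¬x2) is unsatisfied and unit — conflict.
Both values of x4 lead to a conflict.
No assignment satisfies every clause.

No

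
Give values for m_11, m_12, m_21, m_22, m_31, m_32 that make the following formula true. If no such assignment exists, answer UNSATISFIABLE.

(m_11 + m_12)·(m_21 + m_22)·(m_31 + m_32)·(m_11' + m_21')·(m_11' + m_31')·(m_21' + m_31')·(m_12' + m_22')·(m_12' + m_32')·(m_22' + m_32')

Try m_11 = 1.
From the singleton clause (m_21'), m_21 = 0.
From the singleton clause (m_22), m_22 = 1.
From the singleton clause (m_31'), m_31 = 0.
From the singleton clause (m_32), m_32 = 1.
That conflicts with the unit clause (m_32').
Backtrack on m_11: now try m_11 = 0.
From the singleton clause (m_12), m_12 = 1.
From the singleton clause (m_22'), m_22 = 0.
From the singleton clause (m_21), m_21 = 1.
From the singleton clause (m_31'), m_31 = 0.
From the singleton clause (m_32), m_32 = 1.
That conflicts with the unit clause (m_32').
Both values of m_11 lead to a conflict.

UNSATISFIABLE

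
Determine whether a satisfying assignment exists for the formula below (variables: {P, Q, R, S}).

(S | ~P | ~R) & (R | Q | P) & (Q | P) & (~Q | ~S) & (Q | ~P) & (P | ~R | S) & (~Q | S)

Try Q = 1.
From the singleton clause (~S), S = 0.
Now (S) is unsatisfied and unit — conflict.
So Q must be the other value — set Q = 0.
From the singleton clause (P), P = 1.
Now (~P) is unsatisfied and unit — conflict.
Either choice for Q ends in contradiction.
No assignment satisfies every clause.

No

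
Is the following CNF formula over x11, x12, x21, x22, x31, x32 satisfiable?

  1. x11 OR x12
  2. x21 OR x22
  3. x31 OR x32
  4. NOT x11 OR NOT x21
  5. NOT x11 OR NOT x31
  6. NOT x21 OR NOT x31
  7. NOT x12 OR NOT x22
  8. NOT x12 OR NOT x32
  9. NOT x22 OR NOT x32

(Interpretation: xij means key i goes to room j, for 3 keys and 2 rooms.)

Suppose x11 = true.
(NOT x21) alone gives x21 = false.
(x22) alone gives x22 = true.
(NOT x31) alone gives x31 = false.
(x32) alone gives x32 = true.
But (NOT x32) is also a unit clause — contradiction.
That branch fails; take x11 = false instead.
(x12) alone gives x12 = true.
(NOT x22) alone gives x22 = false.
(x21) alone gives x21 = true.
(NOT x31) alone gives x31 = false.
(x32) alone gives x32 = true.
But (NOT x32) is also a unit clause — contradiction.
Neither x11 = true nor x11 = false works.
No assignment satisfies every clause.

Unsatisfiable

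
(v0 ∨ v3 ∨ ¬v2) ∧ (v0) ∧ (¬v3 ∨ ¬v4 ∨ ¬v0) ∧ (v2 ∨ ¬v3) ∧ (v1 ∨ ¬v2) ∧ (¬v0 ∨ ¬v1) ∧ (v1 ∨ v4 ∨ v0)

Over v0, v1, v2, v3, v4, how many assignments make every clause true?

2

There are 2^5 = 32 truth assignments over (v0, v1, v2, v3, v4).
Split on v3. With v3 = True, the clauses containing v3 are satisfied and ¬v3 drops from the rest; 0 of the 2^4 = 16 assignments to the other variables satisfy what remains.
With v3 = False, by the same count on the reduced clause set, 2 assignments work.
(One model: v0=T, v1=F, v2=F, v3=F, v4=F.)
Total: 0 + 2 = 2.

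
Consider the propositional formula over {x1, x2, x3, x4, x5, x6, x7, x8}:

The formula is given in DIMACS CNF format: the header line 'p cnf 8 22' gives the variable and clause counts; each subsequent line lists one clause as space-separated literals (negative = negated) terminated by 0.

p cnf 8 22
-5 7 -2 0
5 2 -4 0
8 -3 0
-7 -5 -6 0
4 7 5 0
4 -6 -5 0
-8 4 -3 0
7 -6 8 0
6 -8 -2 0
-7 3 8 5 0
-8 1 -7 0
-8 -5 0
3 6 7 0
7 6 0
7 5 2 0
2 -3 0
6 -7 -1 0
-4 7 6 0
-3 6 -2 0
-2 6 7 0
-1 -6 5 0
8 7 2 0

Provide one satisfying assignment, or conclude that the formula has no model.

Branch on x8: set x8 = True.
From the singleton clause (¬x5), x5 = False.
Branch on x2: set x2 = True.
From the singleton clause (x6), x6 = True.
From the singleton clause (¬x1), x1 = False.
From the singleton clause (¬x7), x7 = False.
From the singleton clause (x4), x4 = True.
No clause remains; x3 is free.

x1 ↦ False,  x2 ↦ True,  x3 ↦ False,  x4 ↦ True,  x5 ↦ False,  x6 ↦ True,  x7 ↦ False,  x8 ↦ True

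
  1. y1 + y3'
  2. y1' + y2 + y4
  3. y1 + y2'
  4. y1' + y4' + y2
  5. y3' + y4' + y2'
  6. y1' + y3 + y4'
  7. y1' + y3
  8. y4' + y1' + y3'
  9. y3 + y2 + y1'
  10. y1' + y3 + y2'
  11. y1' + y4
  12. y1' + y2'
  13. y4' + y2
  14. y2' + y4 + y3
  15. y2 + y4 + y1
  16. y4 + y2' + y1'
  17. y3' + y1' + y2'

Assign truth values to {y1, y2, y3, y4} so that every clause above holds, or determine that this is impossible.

Suppose y1 = 1.
From the singleton clause (y3), y3 = 1.
From the singleton clause (y4'), y4 = 0.
That conflicts with the unit clause (y4).
So y1 must be the other value — set y1 = 0.
From the singleton clause (y3'), y3 = 0.
From the singleton clause (y2'), y2 = 0.
From the singleton clause (y4'), y4 = 0.
That conflicts with the unit clause (y4).
Either choice for y1 ends in contradiction.

UNSATISFIABLE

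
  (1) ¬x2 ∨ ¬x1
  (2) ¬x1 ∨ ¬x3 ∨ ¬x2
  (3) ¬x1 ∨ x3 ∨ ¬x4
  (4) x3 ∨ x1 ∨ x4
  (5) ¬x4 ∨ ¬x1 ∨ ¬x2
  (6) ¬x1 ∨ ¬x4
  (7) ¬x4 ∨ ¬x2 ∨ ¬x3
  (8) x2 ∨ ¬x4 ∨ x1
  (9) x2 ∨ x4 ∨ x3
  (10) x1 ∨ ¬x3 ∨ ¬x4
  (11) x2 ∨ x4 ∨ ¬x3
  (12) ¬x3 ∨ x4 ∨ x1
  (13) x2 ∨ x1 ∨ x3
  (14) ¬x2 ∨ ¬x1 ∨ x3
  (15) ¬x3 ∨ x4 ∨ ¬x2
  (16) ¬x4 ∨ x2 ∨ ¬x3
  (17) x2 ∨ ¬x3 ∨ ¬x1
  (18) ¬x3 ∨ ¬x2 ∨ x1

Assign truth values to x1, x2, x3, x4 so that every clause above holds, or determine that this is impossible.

x1 ↦ False; x2 ↦ True; x3 ↦ False; x4 ↦ True

Try x2 = True.
(¬x1) alone gives x1 = False.
(¬x3) alone gives x3 = False.
(x4) alone gives x4 = True.
This assignment satisfies each clause.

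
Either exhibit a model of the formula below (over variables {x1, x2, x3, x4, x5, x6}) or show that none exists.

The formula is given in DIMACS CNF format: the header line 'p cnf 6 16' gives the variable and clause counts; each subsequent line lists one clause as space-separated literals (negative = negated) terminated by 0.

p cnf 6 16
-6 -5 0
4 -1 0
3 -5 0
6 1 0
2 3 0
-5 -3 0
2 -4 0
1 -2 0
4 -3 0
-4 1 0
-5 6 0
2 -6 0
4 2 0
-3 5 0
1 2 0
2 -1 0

x1=True,  x2=True,  x3=False,  x4=True,  x5=False,  x6=True

Case x6 = True:
Unit clause (¬x5) forces x5 = False.
Unit clause (x2) forces x2 = True.
Unit clause (x1) forces x1 = True.
Unit clause (x4) forces x4 = True.
Unit clause (¬x3) forces x3 = False.
Every clause now holds.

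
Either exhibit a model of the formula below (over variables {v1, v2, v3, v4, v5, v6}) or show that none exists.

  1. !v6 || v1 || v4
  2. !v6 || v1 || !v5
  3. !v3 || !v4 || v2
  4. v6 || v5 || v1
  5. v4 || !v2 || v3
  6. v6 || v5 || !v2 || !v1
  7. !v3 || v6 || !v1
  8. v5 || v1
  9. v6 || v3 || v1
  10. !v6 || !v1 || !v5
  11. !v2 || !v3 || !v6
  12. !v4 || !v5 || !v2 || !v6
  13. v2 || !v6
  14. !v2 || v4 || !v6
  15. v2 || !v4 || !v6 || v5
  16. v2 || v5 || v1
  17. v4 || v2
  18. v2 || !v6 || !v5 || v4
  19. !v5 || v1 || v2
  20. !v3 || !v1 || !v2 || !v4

v1=true; v2=true; v3=false; v4=true; v5=true; v6=false

Suppose v5 = true.
Suppose v6 = false.
Suppose v3 = false.
From the singleton clause (v1), v1 = true.
Suppose v4 = true.
No clause remains; v2 is free.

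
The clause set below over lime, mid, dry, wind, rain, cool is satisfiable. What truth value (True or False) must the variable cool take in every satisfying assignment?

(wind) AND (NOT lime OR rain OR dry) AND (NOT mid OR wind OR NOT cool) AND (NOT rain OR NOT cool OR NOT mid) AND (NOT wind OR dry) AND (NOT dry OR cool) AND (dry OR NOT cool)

True

Suppose cool = false.
Unit clause (wind) forces wind = true.
Unit clause (dry) forces dry = true.
That conflicts with the unit clause (NOT dry).
So every satisfying assignment has cool = True.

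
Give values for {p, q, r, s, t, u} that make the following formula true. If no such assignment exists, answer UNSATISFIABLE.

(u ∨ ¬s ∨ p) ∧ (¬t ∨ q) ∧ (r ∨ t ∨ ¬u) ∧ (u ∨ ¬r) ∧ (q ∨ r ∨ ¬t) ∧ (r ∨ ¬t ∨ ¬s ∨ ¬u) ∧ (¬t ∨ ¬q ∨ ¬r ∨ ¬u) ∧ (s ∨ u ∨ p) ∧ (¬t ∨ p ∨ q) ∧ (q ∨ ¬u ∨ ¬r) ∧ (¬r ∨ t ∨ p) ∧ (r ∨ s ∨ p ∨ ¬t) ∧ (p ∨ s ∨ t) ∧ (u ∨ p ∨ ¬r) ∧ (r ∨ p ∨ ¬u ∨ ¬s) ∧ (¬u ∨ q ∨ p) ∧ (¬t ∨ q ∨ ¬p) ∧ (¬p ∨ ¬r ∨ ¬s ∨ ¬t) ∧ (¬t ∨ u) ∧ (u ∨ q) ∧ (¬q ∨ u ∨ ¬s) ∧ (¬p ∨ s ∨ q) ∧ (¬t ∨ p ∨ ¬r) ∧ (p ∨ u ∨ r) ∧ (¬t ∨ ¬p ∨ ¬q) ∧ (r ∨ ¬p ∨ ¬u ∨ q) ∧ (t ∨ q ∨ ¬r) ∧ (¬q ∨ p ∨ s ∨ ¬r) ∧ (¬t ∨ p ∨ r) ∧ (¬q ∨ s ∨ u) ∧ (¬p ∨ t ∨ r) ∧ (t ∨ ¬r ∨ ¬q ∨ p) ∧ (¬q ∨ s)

p: True, q: True, r: True, s: True, t: False, u: True

Case t = False:
Case r = True:
(u) alone gives u = True.
(q) alone gives q = True.
(p) alone gives p = True.
(s) alone gives s = True.
All clauses are satisfied.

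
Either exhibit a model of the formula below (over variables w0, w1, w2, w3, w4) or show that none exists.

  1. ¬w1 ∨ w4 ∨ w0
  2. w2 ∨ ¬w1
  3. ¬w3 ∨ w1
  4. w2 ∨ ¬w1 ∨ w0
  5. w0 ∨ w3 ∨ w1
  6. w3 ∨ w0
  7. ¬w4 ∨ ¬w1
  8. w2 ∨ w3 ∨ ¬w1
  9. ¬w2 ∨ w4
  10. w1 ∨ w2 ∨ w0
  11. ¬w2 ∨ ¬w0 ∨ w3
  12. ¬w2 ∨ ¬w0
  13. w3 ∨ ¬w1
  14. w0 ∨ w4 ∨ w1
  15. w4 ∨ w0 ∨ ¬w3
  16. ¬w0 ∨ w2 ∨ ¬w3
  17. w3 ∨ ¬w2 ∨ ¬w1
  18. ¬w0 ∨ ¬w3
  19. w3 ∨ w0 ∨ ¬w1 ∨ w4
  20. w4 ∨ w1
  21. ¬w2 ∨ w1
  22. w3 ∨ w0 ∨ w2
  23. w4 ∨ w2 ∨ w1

Suppose w2 = False.
The clause (¬w1) is unit, so w1 = False.
The clause (¬w3) is unit, so w3 = False.
The clause (w0) is unit, so w0 = True.
The clause (w4) is unit, so w4 = True.
This assignment satisfies each clause.

w0=True,  w1=False,  w2=False,  w3=False,  w4=True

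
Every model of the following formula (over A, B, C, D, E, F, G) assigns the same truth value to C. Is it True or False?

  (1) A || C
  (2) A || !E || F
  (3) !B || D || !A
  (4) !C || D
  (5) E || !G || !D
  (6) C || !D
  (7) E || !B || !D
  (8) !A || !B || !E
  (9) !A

Suppose C = false.
(A) alone gives A = true.
Now (!A) is unsatisfied and unit — conflict.
So every satisfying assignment has C = True.

True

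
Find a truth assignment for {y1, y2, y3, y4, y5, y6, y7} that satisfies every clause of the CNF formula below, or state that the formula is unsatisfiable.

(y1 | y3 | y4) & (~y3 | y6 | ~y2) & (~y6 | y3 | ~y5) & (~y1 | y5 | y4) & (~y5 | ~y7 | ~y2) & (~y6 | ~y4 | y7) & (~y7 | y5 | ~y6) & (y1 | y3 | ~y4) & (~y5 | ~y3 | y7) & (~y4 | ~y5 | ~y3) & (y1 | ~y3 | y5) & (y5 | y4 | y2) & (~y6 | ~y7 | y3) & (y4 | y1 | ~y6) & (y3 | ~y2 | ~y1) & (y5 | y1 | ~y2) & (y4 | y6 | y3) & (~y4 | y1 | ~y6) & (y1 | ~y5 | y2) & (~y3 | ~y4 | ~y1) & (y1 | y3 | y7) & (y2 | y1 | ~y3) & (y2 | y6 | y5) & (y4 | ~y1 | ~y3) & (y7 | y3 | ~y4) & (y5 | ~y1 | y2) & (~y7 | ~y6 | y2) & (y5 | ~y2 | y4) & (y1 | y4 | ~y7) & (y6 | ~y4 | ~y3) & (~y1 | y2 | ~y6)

Suppose y1 = 1.
Suppose y5 = 1.
Suppose y6 = 0.
Suppose y3 = 0.
The clause (~y2) is unit, so y2 = 0.
The clause (y4) is unit, so y4 = 1.
The clause (y7) is unit, so y7 = 1.
Every clause now holds.

y1=1,  y2=0,  y3=0,  y4=1,  y5=1,  y6=0,  y7=1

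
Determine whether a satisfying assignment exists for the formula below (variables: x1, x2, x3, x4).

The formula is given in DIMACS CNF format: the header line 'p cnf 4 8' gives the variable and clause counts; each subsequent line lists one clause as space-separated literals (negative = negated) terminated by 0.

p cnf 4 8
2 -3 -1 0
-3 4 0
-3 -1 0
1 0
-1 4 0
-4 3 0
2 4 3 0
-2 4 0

Unit clause (x1) forces x1 = True.
Unit clause (¬x3) forces x3 = False.
Unit clause (x4) forces x4 = True.
But (¬x4) is also a unit clause — contradiction.
No assignment satisfies every clause.

No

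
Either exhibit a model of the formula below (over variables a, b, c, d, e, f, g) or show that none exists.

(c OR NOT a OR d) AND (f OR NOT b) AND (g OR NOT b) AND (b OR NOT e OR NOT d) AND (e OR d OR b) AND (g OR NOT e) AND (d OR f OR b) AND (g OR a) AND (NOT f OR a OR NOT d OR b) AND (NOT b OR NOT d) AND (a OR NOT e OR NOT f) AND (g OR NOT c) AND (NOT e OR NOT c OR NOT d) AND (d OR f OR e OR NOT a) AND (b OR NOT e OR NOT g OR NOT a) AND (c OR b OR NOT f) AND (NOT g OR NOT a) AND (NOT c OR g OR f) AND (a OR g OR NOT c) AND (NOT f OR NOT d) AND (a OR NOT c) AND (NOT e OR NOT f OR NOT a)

a ↦ false,  b ↦ true,  c ↦ false,  d ↦ false,  e ↦ false,  f ↦ true,  g ↦ true

Try f = true.
From the singleton clause (NOT d), d = false.
Try c = false.
From the singleton clause (NOT a), a = false.
From the singleton clause (g), g = true.
From the singleton clause (NOT e), e = false.
From the singleton clause (b), b = true.
Every clause now holds.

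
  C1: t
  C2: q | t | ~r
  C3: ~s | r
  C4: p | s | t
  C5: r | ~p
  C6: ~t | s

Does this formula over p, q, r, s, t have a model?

Unit clause (t) forces t = 1.
Unit clause (s) forces s = 1.
Unit clause (r) forces r = 1.
All clauses hold; p, q can take either value.
A satisfying assignment: p=0, q=0, r=1, s=1, t=1.

Satisfiable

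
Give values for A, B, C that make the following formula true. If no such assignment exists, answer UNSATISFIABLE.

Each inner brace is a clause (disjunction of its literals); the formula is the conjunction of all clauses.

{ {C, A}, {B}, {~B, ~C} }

The clause (B) is unit, so B = 1.
The clause (~C) is unit, so C = 0.
The clause (A) is unit, so A = 1.
All clauses are satisfied.

A=1; B=1; C=0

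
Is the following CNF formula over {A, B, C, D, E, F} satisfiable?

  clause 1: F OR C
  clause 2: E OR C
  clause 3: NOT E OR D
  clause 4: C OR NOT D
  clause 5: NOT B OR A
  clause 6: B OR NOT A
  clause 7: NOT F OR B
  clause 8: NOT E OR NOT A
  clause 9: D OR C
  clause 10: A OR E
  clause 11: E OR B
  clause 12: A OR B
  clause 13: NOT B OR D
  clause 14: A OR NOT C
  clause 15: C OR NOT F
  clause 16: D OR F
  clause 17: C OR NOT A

Yes, satisfiable

Suppose F = false.
Unit clause (C) forces C = true.
Unit clause (A) forces A = true.
Unit clause (B) forces B = true.
Unit clause (NOT E) forces E = false.
Unit clause (D) forces D = true.
All clauses are satisfied.
A satisfying assignment: A=true; B=true; C=true; D=true; E=false; F=false.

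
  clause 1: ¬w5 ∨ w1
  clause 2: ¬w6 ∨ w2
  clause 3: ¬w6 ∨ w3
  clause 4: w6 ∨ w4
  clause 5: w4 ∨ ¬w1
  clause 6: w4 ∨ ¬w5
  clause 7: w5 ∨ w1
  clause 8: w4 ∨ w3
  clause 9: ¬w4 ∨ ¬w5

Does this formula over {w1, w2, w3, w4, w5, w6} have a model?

Branch on w5: set w5 = False.
(w1) alone gives w1 = True.
(w4) alone gives w4 = True.
Branch on w6: set w6 = False.
Every clause is now satisfied; w2, w3 are unconstrained.
A satisfying assignment: w1 ↦ True,  w2 ↦ True,  w3 ↦ True,  w4 ↦ True,  w5 ↦ False,  w6 ↦ False.

Yes, satisfiable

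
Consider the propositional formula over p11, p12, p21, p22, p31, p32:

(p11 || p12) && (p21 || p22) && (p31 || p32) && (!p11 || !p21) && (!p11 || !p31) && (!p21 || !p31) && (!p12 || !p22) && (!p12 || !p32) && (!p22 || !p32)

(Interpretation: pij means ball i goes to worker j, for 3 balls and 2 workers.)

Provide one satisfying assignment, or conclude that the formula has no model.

UNSATISFIABLE

Branch on p11: set p11 = true.
Unit clause (!p21) forces p21 = false.
Unit clause (p22) forces p22 = true.
Unit clause (!p31) forces p31 = false.
Unit clause (p32) forces p32 = true.
But (!p32) is also a unit clause — contradiction.
That branch fails; take p11 = false instead.
Unit clause (p12) forces p12 = true.
Unit clause (!p22) forces p22 = false.
Unit clause (p21) forces p21 = true.
Unit clause (!p31) forces p31 = false.
Unit clause (p32) forces p32 = true.
But (!p32) is also a unit clause — contradiction.
Neither p11 = true nor p11 = false works.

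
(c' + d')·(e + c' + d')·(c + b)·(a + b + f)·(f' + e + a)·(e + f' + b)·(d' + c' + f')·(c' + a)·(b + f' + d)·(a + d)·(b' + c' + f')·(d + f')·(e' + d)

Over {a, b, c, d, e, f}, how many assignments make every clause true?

There are 2^6 = 64 truth assignments over (a, b, c, d, e, f).
Split on c. With c = 1, the clauses containing c are satisfied and c' drops from the rest; 2 of the 2^5 = 32 assignments to the other variables satisfy what remains.
With c = 0, by the same count on the reduced clause set, 8 assignments work.
Total: 2 + 8 = 10.

10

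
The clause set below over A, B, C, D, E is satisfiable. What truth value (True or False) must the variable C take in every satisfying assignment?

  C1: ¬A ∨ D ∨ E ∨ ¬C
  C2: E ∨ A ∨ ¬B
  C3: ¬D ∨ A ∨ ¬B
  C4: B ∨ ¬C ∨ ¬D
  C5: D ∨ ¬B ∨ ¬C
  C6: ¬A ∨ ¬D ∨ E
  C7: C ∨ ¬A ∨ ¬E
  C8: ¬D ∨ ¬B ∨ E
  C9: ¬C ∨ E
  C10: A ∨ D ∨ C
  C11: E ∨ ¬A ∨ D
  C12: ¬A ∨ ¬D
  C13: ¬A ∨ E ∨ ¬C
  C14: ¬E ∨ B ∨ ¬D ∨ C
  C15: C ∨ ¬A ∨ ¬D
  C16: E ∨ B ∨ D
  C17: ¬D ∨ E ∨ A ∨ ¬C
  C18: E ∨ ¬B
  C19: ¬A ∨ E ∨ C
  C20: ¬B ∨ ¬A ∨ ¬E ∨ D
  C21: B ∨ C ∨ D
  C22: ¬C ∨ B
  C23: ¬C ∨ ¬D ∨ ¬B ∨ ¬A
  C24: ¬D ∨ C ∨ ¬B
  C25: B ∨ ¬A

Suppose C = True.
The clause (E) is unit, so E = True.
The clause (B) is unit, so B = True.
The clause (D) is unit, so D = True.
The clause (A) is unit, so A = True.
That conflicts with the unit clause (¬A).
So every satisfying assignment has C = False.

False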